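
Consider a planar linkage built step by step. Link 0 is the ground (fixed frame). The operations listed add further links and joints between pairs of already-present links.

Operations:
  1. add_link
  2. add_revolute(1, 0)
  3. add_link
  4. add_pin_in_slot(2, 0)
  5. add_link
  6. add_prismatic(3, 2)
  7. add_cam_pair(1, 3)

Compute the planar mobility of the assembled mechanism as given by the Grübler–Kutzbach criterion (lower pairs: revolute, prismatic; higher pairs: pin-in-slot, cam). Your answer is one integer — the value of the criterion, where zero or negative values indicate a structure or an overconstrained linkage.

M = 3

(L,J1,J2)=(1,0,0); link0 fixed
link1: (2,0,0)
R 1-0 [J1]: (2,1,0)
link2: (3,1,0)
PS 2-0 [J2]: (3,1,1)
link3: (4,1,1)
P 3-2 [J1]: (4,2,1)
C 1-3 [J2]: (4,2,2)
Grübler: 3·3 − 2·2 − 2 = 3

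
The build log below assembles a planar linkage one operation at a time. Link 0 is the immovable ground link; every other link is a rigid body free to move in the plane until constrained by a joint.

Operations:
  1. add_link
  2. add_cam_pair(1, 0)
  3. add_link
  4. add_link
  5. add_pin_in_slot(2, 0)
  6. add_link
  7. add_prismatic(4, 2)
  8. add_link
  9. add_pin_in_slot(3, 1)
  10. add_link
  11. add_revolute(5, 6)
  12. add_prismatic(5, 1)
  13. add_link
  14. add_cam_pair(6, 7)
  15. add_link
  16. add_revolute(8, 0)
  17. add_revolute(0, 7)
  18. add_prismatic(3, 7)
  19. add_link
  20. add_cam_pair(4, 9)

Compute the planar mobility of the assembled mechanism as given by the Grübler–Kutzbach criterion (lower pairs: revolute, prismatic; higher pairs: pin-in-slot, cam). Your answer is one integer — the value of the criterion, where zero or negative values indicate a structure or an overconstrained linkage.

M = 10

link 0 = ground. State L|J1|J2 = 1|0|0
+link1  2|0|0
C(1,0) f=2→J2  2|0|1
+link2  3|0|1
+link3  4|0|1
PS(2,0) f=2→J2  4|0|2
+link4  5|0|2
P(4,2) f=1→J1  5|1|2
+link5  6|1|2
PS(3,1) f=2→J2  6|1|3
+link6  7|1|3
R(5,6) f=1→J1  7|2|3
P(5,1) f=1→J1  7|3|3
+link7  8|3|3
C(6,7) f=2→J2  8|3|4
+link8  9|3|4
R(8,0) f=1→J1  9|4|4
R(0,7) f=1→J1  9|5|4
P(3,7) f=1→J1  9|6|4
+link9  10|6|4
C(4,9) f=2→J2  10|6|5
M = 3(10−1)−2·6−5 = 27−12−5 = 10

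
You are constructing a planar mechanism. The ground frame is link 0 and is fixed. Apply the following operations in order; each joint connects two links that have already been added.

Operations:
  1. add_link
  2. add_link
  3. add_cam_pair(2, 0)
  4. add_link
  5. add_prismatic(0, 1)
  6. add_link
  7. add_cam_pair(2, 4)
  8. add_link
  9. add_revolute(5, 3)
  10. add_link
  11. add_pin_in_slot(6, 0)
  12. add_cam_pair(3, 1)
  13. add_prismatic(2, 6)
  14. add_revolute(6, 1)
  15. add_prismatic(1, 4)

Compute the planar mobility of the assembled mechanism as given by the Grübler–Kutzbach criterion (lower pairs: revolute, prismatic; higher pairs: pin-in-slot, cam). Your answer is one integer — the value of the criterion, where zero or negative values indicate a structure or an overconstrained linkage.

ground; <1,0,0>
#1 <2,0,0>
#2 <3,0,0>
C:2↔0 J2 <3,0,1>
#3 <4,0,1>
P:0↔1 J1 <4,1,1>
#4 <5,1,1>
C:2↔4 J2 <5,1,2>
#5 <6,1,2>
R:5↔3 J1 <6,2,2>
#6 <7,2,2>
PS:6↔0 J2 <7,2,3>
C:3↔1 J2 <7,2,4>
P:2↔6 J1 <7,3,4>
R:6↔1 J1 <7,4,4>
P:1↔4 J1 <7,5,4>
3×6 − 2×5 − 1×4 = 4

M = 4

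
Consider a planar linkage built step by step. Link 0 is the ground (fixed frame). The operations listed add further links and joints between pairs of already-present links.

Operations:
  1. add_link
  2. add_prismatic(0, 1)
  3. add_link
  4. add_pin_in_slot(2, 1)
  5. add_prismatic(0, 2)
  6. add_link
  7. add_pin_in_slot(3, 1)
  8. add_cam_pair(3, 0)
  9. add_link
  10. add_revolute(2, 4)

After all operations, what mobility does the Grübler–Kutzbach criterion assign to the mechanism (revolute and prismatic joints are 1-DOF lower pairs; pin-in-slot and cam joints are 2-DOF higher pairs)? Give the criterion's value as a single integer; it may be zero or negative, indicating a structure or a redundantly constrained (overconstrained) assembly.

L=1 J1=0 J2=0
add link → L=2 J1=0 J2=0
P@0,1 dof=1 J1 → L=2 J1=1 J2=0
add link → L=3 J1=1 J2=0
PS@2,1 dof=2 J2 → L=3 J1=1 J2=1
P@0,2 dof=1 J1 → L=3 J1=2 J2=1
add link → L=4 J1=2 J2=1
PS@3,1 dof=2 J2 → L=4 J1=2 J2=2
C@3,0 dof=2 J2 → L=4 J1=2 J2=3
add link → L=5 J1=2 J2=3
R@2,4 dof=1 J1 → L=5 J1=3 J2=3
M=3(L−1)−2J1−J2=3·4−2·3−3=3

M = 3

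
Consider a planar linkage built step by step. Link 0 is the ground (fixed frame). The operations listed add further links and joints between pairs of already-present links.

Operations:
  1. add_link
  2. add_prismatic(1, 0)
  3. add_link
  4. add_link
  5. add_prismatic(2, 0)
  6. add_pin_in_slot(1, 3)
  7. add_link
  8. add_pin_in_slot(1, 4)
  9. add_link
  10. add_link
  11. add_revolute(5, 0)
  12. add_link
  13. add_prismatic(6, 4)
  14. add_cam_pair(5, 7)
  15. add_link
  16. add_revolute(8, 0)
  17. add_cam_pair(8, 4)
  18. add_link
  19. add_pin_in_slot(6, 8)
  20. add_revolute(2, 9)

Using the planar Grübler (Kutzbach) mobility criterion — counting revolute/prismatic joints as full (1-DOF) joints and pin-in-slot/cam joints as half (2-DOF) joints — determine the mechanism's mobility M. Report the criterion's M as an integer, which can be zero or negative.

L=1 J1=0 J2=0
add link → L=2 J1=0 J2=0
P@1,0 dof=1 J1 → L=2 J1=1 J2=0
add link → L=3 J1=1 J2=0
add link → L=4 J1=1 J2=0
P@2,0 dof=1 J1 → L=4 J1=2 J2=0
PS@1,3 dof=2 J2 → L=4 J1=2 J2=1
add link → L=5 J1=2 J2=1
PS@1,4 dof=2 J2 → L=5 J1=2 J2=2
add link → L=6 J1=2 J2=2
add link → L=7 J1=2 J2=2
R@5,0 dof=1 J1 → L=7 J1=3 J2=2
add link → L=8 J1=3 J2=2
P@6,4 dof=1 J1 → L=8 J1=4 J2=2
C@5,7 dof=2 J2 → L=8 J1=4 J2=3
add link → L=9 J1=4 J2=3
R@8,0 dof=1 J1 → L=9 J1=5 J2=3
C@8,4 dof=2 J2 → L=9 J1=5 J2=4
add link → L=10 J1=5 J2=4
PS@6,8 dof=2 J2 → L=10 J1=5 J2=5
R@2,9 dof=1 J1 → L=10 J1=6 J2=5
M=3(L−1)−2J1−J2=3·9−2·6−5=10

M = 10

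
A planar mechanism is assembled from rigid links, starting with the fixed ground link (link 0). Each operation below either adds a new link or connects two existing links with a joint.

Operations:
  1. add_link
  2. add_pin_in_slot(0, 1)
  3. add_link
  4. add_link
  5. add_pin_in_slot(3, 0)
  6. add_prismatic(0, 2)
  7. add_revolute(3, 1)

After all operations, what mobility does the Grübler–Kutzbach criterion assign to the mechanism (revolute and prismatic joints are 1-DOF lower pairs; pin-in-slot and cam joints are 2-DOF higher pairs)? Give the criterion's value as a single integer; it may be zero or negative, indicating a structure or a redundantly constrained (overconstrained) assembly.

L=1 J1=0 J2=0
add link → L=2 J1=0 J2=0
PS@0,1 dof=2 J2 → L=2 J1=0 J2=1
add link → L=3 J1=0 J2=1
add link → L=4 J1=0 J2=1
PS@3,0 dof=2 J2 → L=4 J1=0 J2=2
P@0,2 dof=1 J1 → L=4 J1=1 J2=2
R@3,1 dof=1 J1 → L=4 J1=2 J2=2
M=3(L−1)−2J1−J2=3·3−2·2−2=3

M = 3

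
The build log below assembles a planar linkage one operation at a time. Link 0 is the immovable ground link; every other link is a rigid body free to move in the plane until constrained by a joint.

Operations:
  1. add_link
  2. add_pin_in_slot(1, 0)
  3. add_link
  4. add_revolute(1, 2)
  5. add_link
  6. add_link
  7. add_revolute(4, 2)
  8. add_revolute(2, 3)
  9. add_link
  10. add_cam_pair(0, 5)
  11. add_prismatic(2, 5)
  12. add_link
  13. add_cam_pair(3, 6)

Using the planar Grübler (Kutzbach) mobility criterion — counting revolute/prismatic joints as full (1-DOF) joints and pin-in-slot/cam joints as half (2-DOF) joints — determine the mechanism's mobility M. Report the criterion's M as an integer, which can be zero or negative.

[1;0;0] (link 0 is ground)
L+ [2;0;0]
PS(1,0)∈J2 [2;0;1]
L+ [3;0;1]
R(1,2)∈J1 [3;1;1]
L+ [4;1;1]
L+ [5;1;1]
R(4,2)∈J1 [5;2;1]
R(2,3)∈J1 [5;3;1]
L+ [6;3;1]
C(0,5)∈J2 [6;3;2]
P(2,5)∈J1 [6;4;2]
L+ [7;4;2]
C(3,6)∈J2 [7;4;3]
mobility = 18 − 8 − 3 = 7

M = 7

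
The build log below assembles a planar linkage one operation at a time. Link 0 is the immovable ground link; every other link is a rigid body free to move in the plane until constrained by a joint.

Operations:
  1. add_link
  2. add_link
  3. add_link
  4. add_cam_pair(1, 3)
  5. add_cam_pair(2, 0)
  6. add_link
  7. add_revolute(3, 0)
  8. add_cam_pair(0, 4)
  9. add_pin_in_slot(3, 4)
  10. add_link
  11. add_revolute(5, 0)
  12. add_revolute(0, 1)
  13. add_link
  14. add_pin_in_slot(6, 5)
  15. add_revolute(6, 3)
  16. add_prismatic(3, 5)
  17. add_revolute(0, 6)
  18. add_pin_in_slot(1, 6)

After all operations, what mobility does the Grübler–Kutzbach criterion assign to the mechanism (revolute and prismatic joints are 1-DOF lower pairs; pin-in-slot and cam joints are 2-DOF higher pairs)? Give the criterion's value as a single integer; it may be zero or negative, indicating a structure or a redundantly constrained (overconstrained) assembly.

M = 0

link 0 = ground. State L|J1|J2 = 1|0|0
+link1  2|0|0
+link2  3|0|0
+link3  4|0|0
C(1,3) f=2→J2  4|0|1
C(2,0) f=2→J2  4|0|2
+link4  5|0|2
R(3,0) f=1→J1  5|1|2
C(0,4) f=2→J2  5|1|3
PS(3,4) f=2→J2  5|1|4
+link5  6|1|4
R(5,0) f=1→J1  6|2|4
R(0,1) f=1→J1  6|3|4
+link6  7|3|4
PS(6,5) f=2→J2  7|3|5
R(6,3) f=1→J1  7|4|5
P(3,5) f=1→J1  7|5|5
R(0,6) f=1→J1  7|6|5
PS(1,6) f=2→J2  7|6|6
M = 3(7−1)−2·6−6 = 18−12−6 = 0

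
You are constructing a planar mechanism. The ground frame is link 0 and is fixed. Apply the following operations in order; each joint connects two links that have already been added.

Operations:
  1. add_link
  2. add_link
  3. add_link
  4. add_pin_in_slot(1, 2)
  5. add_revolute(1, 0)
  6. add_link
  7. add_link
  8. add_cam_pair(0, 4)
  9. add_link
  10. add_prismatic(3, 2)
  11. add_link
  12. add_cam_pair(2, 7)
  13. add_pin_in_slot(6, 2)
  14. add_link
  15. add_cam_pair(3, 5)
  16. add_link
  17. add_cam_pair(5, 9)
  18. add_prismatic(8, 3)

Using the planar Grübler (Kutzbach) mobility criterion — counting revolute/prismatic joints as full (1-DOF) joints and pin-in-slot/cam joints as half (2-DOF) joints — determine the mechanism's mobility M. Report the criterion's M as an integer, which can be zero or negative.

M = 15

L=1 J1=0 J2=0
add link → L=2 J1=0 J2=0
add link → L=3 J1=0 J2=0
add link → L=4 J1=0 J2=0
PS@1,2 dof=2 J2 → L=4 J1=0 J2=1
R@1,0 dof=1 J1 → L=4 J1=1 J2=1
add link → L=5 J1=1 J2=1
add link → L=6 J1=1 J2=1
C@0,4 dof=2 J2 → L=6 J1=1 J2=2
add link → L=7 J1=1 J2=2
P@3,2 dof=1 J1 → L=7 J1=2 J2=2
add link → L=8 J1=2 J2=2
C@2,7 dof=2 J2 → L=8 J1=2 J2=3
PS@6,2 dof=2 J2 → L=8 J1=2 J2=4
add link → L=9 J1=2 J2=4
C@3,5 dof=2 J2 → L=9 J1=2 J2=5
add link → L=10 J1=2 J2=5
C@5,9 dof=2 J2 → L=10 J1=2 J2=6
P@8,3 dof=1 J1 → L=10 J1=3 J2=6
M=3(L−1)−2J1−J2=3·9−2·3−6=15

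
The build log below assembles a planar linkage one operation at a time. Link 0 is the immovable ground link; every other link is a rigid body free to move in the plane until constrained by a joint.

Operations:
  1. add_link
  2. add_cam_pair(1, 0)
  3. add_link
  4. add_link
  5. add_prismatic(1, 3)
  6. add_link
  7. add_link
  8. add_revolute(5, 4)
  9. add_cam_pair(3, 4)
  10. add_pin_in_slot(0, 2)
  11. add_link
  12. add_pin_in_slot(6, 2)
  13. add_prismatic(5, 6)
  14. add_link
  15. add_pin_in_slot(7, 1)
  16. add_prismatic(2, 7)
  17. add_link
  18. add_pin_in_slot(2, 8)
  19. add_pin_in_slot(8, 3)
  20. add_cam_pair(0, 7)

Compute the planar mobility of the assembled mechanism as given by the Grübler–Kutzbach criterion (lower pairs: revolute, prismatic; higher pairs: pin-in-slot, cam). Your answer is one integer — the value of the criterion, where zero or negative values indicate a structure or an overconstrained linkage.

M = 8

L=1 J1=0 J2=0
add link → L=2 J1=0 J2=0
C@1,0 dof=2 J2 → L=2 J1=0 J2=1
add link → L=3 J1=0 J2=1
add link → L=4 J1=0 J2=1
P@1,3 dof=1 J1 → L=4 J1=1 J2=1
add link → L=5 J1=1 J2=1
add link → L=6 J1=1 J2=1
R@5,4 dof=1 J1 → L=6 J1=2 J2=1
C@3,4 dof=2 J2 → L=6 J1=2 J2=2
PS@0,2 dof=2 J2 → L=6 J1=2 J2=3
add link → L=7 J1=2 J2=3
PS@6,2 dof=2 J2 → L=7 J1=2 J2=4
P@5,6 dof=1 J1 → L=7 J1=3 J2=4
add link → L=8 J1=3 J2=4
PS@7,1 dof=2 J2 → L=8 J1=3 J2=5
P@2,7 dof=1 J1 → L=8 J1=4 J2=5
add link → L=9 J1=4 J2=5
PS@2,8 dof=2 J2 → L=9 J1=4 J2=6
PS@8,3 dof=2 J2 → L=9 J1=4 J2=7
C@0,7 dof=2 J2 → L=9 J1=4 J2=8
M=3(L−1)−2J1−J2=3·8−2·4−8=8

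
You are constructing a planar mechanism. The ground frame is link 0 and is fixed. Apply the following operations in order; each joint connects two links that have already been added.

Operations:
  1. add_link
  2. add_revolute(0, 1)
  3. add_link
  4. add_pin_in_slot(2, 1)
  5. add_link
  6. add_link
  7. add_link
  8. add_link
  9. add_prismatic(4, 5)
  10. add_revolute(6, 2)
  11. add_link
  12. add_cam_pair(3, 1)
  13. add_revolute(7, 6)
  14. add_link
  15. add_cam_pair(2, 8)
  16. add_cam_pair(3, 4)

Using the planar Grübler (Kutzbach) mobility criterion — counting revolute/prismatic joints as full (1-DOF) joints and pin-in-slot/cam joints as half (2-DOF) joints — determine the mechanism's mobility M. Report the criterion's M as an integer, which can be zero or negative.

(L,J1,J2)=(1,0,0); link0 fixed
link1: (2,0,0)
R 0-1 [J1]: (2,1,0)
link2: (3,1,0)
PS 2-1 [J2]: (3,1,1)
link3: (4,1,1)
link4: (5,1,1)
link5: (6,1,1)
link6: (7,1,1)
P 4-5 [J1]: (7,2,1)
R 6-2 [J1]: (7,3,1)
link7: (8,3,1)
C 3-1 [J2]: (8,3,2)
R 7-6 [J1]: (8,4,2)
link8: (9,4,2)
C 2-8 [J2]: (9,4,3)
C 3-4 [J2]: (9,4,4)
Grübler: 3·8 − 2·4 − 4 = 12

M = 12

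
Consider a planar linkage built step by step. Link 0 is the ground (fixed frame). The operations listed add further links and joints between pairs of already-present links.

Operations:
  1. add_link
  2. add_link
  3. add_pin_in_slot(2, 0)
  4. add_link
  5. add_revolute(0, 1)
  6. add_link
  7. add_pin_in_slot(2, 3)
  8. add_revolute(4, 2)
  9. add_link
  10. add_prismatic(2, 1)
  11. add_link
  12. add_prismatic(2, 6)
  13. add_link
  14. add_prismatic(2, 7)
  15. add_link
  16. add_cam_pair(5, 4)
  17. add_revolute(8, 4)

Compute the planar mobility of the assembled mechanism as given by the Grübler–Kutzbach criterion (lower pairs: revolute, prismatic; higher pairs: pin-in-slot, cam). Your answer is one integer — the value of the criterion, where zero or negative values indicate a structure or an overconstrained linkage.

M = 9

[1;0;0] (link 0 is ground)
L+ [2;0;0]
L+ [3;0;0]
PS(2,0)∈J2 [3;0;1]
L+ [4;0;1]
R(0,1)∈J1 [4;1;1]
L+ [5;1;1]
PS(2,3)∈J2 [5;1;2]
R(4,2)∈J1 [5;2;2]
L+ [6;2;2]
P(2,1)∈J1 [6;3;2]
L+ [7;3;2]
P(2,6)∈J1 [7;4;2]
L+ [8;4;2]
P(2,7)∈J1 [8;5;2]
L+ [9;5;2]
C(5,4)∈J2 [9;5;3]
R(8,4)∈J1 [9;6;3]
mobility = 24 − 12 − 3 = 9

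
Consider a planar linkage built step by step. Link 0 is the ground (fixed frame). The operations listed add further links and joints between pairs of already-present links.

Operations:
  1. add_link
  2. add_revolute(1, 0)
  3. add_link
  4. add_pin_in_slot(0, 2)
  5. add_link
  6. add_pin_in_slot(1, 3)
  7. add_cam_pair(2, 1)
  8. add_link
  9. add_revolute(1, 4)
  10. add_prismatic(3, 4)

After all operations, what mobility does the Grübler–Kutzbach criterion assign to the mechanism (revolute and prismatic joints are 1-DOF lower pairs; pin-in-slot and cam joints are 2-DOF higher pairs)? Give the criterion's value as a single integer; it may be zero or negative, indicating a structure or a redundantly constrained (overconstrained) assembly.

link 0 = ground. State L|J1|J2 = 1|0|0
+link1  2|0|0
R(1,0) f=1→J1  2|1|0
+link2  3|1|0
PS(0,2) f=2→J2  3|1|1
+link3  4|1|1
PS(1,3) f=2→J2  4|1|2
C(2,1) f=2→J2  4|1|3
+link4  5|1|3
R(1,4) f=1→J1  5|2|3
P(3,4) f=1→J1  5|3|3
M = 3(5−1)−2·3−3 = 12−6−3 = 3

M = 3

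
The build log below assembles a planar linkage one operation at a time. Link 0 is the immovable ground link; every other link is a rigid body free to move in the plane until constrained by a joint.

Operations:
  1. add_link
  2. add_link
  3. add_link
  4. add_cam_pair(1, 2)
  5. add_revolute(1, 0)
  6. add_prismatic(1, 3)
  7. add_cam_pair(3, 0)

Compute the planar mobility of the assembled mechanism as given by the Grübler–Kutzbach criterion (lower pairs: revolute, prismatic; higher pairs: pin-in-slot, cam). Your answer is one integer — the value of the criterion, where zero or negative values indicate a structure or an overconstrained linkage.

(L,J1,J2)=(1,0,0); link0 fixed
link1: (2,0,0)
link2: (3,0,0)
link3: (4,0,0)
C 1-2 [J2]: (4,0,1)
R 1-0 [J1]: (4,1,1)
P 1-3 [J1]: (4,2,1)
C 3-0 [J2]: (4,2,2)
Grübler: 3·3 − 2·2 − 2 = 3

M = 3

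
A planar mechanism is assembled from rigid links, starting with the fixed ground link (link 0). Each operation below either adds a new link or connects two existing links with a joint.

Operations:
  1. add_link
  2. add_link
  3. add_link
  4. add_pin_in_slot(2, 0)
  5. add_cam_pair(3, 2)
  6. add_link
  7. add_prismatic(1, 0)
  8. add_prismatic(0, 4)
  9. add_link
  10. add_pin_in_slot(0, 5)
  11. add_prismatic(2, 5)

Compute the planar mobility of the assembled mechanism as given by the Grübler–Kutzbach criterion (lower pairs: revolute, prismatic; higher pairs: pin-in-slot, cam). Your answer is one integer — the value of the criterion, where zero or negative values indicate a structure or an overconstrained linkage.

link 0 = ground. State L|J1|J2 = 1|0|0
+link1  2|0|0
+link2  3|0|0
+link3  4|0|0
PS(2,0) f=2→J2  4|0|1
C(3,2) f=2→J2  4|0|2
+link4  5|0|2
P(1,0) f=1→J1  5|1|2
P(0,4) f=1→J1  5|2|2
+link5  6|2|2
PS(0,5) f=2→J2  6|2|3
P(2,5) f=1→J1  6|3|3
M = 3(6−1)−2·3−3 = 15−6−3 = 6

M = 6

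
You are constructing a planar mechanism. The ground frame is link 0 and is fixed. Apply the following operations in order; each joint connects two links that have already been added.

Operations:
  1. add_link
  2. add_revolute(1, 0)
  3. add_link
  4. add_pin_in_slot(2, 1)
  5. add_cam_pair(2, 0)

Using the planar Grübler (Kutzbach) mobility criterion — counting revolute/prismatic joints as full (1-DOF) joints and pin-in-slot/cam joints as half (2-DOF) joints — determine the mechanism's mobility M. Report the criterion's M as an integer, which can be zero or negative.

M = 2

[1;0;0] (link 0 is ground)
L+ [2;0;0]
R(1,0)∈J1 [2;1;0]
L+ [3;1;0]
PS(2,1)∈J2 [3;1;1]
C(2,0)∈J2 [3;1;2]
mobility = 6 − 2 − 2 = 2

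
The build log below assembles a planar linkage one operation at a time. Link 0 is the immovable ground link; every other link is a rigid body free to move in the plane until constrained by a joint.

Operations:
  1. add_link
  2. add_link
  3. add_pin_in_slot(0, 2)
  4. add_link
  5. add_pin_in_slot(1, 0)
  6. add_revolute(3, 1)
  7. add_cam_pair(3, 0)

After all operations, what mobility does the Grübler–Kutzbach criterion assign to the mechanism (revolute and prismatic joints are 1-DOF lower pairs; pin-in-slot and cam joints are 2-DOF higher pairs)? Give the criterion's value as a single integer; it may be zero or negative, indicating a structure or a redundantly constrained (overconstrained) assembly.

M = 4

(L,J1,J2)=(1,0,0); link0 fixed
link1: (2,0,0)
link2: (3,0,0)
PS 0-2 [J2]: (3,0,1)
link3: (4,0,1)
PS 1-0 [J2]: (4,0,2)
R 3-1 [J1]: (4,1,2)
C 3-0 [J2]: (4,1,3)
Grübler: 3·3 − 2·1 − 3 = 4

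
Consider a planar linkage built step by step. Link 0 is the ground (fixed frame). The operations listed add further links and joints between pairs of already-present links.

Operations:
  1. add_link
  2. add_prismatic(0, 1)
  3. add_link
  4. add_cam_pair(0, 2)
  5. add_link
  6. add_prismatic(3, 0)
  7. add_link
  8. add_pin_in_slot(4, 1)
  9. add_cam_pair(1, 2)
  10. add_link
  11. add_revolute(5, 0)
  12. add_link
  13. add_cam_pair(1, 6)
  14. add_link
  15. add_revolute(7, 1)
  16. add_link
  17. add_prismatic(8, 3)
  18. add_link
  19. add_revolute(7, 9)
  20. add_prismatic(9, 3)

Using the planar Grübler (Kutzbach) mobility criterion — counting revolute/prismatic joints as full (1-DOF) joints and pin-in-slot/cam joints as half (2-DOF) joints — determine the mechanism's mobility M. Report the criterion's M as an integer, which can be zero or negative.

M = 9

ground; <1,0,0>
#1 <2,0,0>
P:0↔1 J1 <2,1,0>
#2 <3,1,0>
C:0↔2 J2 <3,1,1>
#3 <4,1,1>
P:3↔0 J1 <4,2,1>
#4 <5,2,1>
PS:4↔1 J2 <5,2,2>
C:1↔2 J2 <5,2,3>
#5 <6,2,3>
R:5↔0 J1 <6,3,3>
#6 <7,3,3>
C:1↔6 J2 <7,3,4>
#7 <8,3,4>
R:7↔1 J1 <8,4,4>
#8 <9,4,4>
P:8↔3 J1 <9,5,4>
#9 <10,5,4>
R:7↔9 J1 <10,6,4>
P:9↔3 J1 <10,7,4>
3×9 − 2×7 − 1×4 = 9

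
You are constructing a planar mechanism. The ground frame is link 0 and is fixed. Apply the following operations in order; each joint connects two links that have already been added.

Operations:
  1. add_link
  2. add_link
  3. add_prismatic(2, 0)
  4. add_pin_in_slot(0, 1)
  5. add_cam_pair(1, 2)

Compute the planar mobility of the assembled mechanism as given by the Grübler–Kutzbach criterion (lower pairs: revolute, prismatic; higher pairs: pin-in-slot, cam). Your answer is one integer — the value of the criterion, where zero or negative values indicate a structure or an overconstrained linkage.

(L,J1,J2)=(1,0,0); link0 fixed
link1: (2,0,0)
link2: (3,0,0)
P 2-0 [J1]: (3,1,0)
PS 0-1 [J2]: (3,1,1)
C 1-2 [J2]: (3,1,2)
Grübler: 3·2 − 2·1 − 2 = 2

M = 2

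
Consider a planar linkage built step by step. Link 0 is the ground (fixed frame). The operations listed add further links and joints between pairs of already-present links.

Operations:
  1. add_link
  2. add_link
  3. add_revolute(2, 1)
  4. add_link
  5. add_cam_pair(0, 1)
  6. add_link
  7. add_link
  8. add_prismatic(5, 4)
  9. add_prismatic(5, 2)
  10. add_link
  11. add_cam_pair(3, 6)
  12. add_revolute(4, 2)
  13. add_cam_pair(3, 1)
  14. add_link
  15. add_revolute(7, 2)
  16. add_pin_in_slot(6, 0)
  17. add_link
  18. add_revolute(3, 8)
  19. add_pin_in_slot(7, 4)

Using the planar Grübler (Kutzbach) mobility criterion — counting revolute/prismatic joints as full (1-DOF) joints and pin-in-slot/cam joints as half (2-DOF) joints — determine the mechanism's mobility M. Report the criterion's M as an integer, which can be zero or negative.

[1;0;0] (link 0 is ground)
L+ [2;0;0]
L+ [3;0;0]
R(2,1)∈J1 [3;1;0]
L+ [4;1;0]
C(0,1)∈J2 [4;1;1]
L+ [5;1;1]
L+ [6;1;1]
P(5,4)∈J1 [6;2;1]
P(5,2)∈J1 [6;3;1]
L+ [7;3;1]
C(3,6)∈J2 [7;3;2]
R(4,2)∈J1 [7;4;2]
C(3,1)∈J2 [7;4;3]
L+ [8;4;3]
R(7,2)∈J1 [8;5;3]
PS(6,0)∈J2 [8;5;4]
L+ [9;5;4]
R(3,8)∈J1 [9;6;4]
PS(7,4)∈J2 [9;6;5]
mobility = 24 − 12 − 5 = 7

M = 7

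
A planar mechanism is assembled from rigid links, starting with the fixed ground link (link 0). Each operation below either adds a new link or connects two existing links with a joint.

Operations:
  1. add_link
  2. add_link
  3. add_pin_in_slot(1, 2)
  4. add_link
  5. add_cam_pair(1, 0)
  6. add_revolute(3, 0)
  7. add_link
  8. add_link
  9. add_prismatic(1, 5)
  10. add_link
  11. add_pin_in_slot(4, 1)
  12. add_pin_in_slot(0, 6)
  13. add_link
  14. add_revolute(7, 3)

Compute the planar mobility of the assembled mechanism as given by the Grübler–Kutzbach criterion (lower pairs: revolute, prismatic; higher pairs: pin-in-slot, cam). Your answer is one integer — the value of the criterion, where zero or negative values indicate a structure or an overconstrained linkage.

M = 11

ground; <1,0,0>
#1 <2,0,0>
#2 <3,0,0>
PS:1↔2 J2 <3,0,1>
#3 <4,0,1>
C:1↔0 J2 <4,0,2>
R:3↔0 J1 <4,1,2>
#4 <5,1,2>
#5 <6,1,2>
P:1↔5 J1 <6,2,2>
#6 <7,2,2>
PS:4↔1 J2 <7,2,3>
PS:0↔6 J2 <7,2,4>
#7 <8,2,4>
R:7↔3 J1 <8,3,4>
3×7 − 2×3 − 1×4 = 11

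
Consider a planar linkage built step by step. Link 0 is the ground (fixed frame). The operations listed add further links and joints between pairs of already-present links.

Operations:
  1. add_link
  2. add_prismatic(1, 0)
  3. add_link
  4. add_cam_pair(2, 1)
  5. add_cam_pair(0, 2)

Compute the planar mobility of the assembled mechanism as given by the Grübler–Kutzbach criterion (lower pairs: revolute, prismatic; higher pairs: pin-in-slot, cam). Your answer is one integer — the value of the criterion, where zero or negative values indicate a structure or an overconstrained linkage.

[1;0;0] (link 0 is ground)
L+ [2;0;0]
P(1,0)∈J1 [2;1;0]
L+ [3;1;0]
C(2,1)∈J2 [3;1;1]
C(0,2)∈J2 [3;1;2]
mobility = 6 − 2 − 2 = 2

M = 2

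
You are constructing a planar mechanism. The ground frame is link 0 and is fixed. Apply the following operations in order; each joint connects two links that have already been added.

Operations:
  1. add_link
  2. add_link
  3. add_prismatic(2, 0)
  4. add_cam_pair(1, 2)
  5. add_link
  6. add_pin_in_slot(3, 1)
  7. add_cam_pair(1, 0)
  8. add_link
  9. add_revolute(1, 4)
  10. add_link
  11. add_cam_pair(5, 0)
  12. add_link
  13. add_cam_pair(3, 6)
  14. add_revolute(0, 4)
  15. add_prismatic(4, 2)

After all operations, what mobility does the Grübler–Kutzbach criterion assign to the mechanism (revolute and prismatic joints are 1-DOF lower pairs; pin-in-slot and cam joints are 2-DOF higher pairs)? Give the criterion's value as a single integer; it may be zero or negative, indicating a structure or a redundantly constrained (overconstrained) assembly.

M = 5

link 0 = ground. State L|J1|J2 = 1|0|0
+link1  2|0|0
+link2  3|0|0
P(2,0) f=1→J1  3|1|0
C(1,2) f=2→J2  3|1|1
+link3  4|1|1
PS(3,1) f=2→J2  4|1|2
C(1,0) f=2→J2  4|1|3
+link4  5|1|3
R(1,4) f=1→J1  5|2|3
+link5  6|2|3
C(5,0) f=2→J2  6|2|4
+link6  7|2|4
C(3,6) f=2→J2  7|2|5
R(0,4) f=1→J1  7|3|5
P(4,2) f=1→J1  7|4|5
M = 3(7−1)−2·4−5 = 18−8−5 = 5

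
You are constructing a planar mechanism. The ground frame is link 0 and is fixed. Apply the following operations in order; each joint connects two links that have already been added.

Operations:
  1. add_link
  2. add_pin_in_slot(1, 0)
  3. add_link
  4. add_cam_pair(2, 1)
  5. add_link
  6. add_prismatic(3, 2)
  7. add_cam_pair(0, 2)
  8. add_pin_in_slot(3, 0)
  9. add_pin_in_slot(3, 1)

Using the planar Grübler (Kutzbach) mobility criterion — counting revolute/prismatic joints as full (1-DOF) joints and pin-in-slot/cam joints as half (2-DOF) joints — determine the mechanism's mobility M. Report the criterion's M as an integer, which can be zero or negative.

M = 2

[1;0;0] (link 0 is ground)
L+ [2;0;0]
PS(1,0)∈J2 [2;0;1]
L+ [3;0;1]
C(2,1)∈J2 [3;0;2]
L+ [4;0;2]
P(3,2)∈J1 [4;1;2]
C(0,2)∈J2 [4;1;3]
PS(3,0)∈J2 [4;1;4]
PS(3,1)∈J2 [4;1;5]
mobility = 9 − 2 − 5 = 2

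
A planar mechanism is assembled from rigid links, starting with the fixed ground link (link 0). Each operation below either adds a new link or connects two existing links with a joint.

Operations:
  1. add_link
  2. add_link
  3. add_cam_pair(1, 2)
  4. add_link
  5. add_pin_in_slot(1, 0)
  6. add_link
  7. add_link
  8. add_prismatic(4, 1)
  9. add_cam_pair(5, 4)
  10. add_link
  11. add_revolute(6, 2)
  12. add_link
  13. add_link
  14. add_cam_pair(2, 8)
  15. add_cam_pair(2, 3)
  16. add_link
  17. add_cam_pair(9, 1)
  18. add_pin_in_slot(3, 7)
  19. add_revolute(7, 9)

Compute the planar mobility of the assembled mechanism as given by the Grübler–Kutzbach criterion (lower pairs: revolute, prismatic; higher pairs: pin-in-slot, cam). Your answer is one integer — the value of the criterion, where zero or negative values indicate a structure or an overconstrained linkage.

(L,J1,J2)=(1,0,0); link0 fixed
link1: (2,0,0)
link2: (3,0,0)
C 1-2 [J2]: (3,0,1)
link3: (4,0,1)
PS 1-0 [J2]: (4,0,2)
link4: (5,0,2)
link5: (6,0,2)
P 4-1 [J1]: (6,1,2)
C 5-4 [J2]: (6,1,3)
link6: (7,1,3)
R 6-2 [J1]: (7,2,3)
link7: (8,2,3)
link8: (9,2,3)
C 2-8 [J2]: (9,2,4)
C 2-3 [J2]: (9,2,5)
link9: (10,2,5)
C 9-1 [J2]: (10,2,6)
PS 3-7 [J2]: (10,2,7)
R 7-9 [J1]: (10,3,7)
Grübler: 3·9 − 2·3 − 7 = 14

M = 14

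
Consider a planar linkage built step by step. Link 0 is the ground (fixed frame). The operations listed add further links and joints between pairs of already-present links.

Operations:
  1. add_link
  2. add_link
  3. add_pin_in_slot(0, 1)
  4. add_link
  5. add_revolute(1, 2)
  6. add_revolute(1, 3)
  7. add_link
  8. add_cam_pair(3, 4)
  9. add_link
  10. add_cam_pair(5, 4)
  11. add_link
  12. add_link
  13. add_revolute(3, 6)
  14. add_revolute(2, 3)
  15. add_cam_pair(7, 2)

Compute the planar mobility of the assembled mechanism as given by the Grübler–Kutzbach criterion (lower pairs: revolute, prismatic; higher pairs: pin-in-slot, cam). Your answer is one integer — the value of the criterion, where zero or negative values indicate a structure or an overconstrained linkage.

M = 9

L=1 J1=0 J2=0
add link → L=2 J1=0 J2=0
add link → L=3 J1=0 J2=0
PS@0,1 dof=2 J2 → L=3 J1=0 J2=1
add link → L=4 J1=0 J2=1
R@1,2 dof=1 J1 → L=4 J1=1 J2=1
R@1,3 dof=1 J1 → L=4 J1=2 J2=1
add link → L=5 J1=2 J2=1
C@3,4 dof=2 J2 → L=5 J1=2 J2=2
add link → L=6 J1=2 J2=2
C@5,4 dof=2 J2 → L=6 J1=2 J2=3
add link → L=7 J1=2 J2=3
add link → L=8 J1=2 J2=3
R@3,6 dof=1 J1 → L=8 J1=3 J2=3
R@2,3 dof=1 J1 → L=8 J1=4 J2=3
C@7,2 dof=2 J2 → L=8 J1=4 J2=4
M=3(L−1)−2J1−J2=3·7−2·4−4=9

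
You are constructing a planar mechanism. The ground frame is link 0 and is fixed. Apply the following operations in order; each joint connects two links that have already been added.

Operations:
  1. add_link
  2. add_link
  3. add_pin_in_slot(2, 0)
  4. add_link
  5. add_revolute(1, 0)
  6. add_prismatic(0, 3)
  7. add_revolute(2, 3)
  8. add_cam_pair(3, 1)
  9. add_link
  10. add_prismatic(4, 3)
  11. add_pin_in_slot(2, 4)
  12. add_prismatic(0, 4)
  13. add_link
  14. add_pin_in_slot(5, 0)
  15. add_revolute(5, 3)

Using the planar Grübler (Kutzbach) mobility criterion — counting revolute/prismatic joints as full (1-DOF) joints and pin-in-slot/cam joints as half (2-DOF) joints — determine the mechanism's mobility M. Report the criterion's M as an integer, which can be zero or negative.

[1;0;0] (link 0 is ground)
L+ [2;0;0]
L+ [3;0;0]
PS(2,0)∈J2 [3;0;1]
L+ [4;0;1]
R(1,0)∈J1 [4;1;1]
P(0,3)∈J1 [4;2;1]
R(2,3)∈J1 [4;3;1]
C(3,1)∈J2 [4;3;2]
L+ [5;3;2]
P(4,3)∈J1 [5;4;2]
PS(2,4)∈J2 [5;4;3]
P(0,4)∈J1 [5;5;3]
L+ [6;5;3]
PS(5,0)∈J2 [6;5;4]
R(5,3)∈J1 [6;6;4]
mobility = 15 − 12 − 4 = -1

M = -1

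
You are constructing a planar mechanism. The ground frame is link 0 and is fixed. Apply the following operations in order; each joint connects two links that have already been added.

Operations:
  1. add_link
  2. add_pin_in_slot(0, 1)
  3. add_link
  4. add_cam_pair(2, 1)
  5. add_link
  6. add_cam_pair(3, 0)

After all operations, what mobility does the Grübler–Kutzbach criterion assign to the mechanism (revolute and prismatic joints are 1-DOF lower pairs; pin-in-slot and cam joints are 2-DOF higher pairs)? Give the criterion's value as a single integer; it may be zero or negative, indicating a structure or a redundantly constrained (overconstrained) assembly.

[1;0;0] (link 0 is ground)
L+ [2;0;0]
PS(0,1)∈J2 [2;0;1]
L+ [3;0;1]
C(2,1)∈J2 [3;0;2]
L+ [4;0;2]
C(3,0)∈J2 [4;0;3]
mobility = 9 − 0 − 3 = 6

M = 6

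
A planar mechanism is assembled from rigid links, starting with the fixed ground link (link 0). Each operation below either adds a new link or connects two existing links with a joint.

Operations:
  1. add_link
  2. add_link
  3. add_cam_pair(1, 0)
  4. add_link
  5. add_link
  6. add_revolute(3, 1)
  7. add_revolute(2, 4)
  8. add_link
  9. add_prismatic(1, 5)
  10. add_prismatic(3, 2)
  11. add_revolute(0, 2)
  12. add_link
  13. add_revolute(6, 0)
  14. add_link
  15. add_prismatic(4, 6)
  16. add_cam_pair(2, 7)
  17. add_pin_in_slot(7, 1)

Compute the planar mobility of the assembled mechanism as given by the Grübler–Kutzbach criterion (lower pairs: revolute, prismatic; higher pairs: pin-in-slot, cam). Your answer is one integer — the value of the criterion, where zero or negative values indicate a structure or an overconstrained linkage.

M = 4

(L,J1,J2)=(1,0,0); link0 fixed
link1: (2,0,0)
link2: (3,0,0)
C 1-0 [J2]: (3,0,1)
link3: (4,0,1)
link4: (5,0,1)
R 3-1 [J1]: (5,1,1)
R 2-4 [J1]: (5,2,1)
link5: (6,2,1)
P 1-5 [J1]: (6,3,1)
P 3-2 [J1]: (6,4,1)
R 0-2 [J1]: (6,5,1)
link6: (7,5,1)
R 6-0 [J1]: (7,6,1)
link7: (8,6,1)
P 4-6 [J1]: (8,7,1)
C 2-7 [J2]: (8,7,2)
PS 7-1 [J2]: (8,7,3)
Grübler: 3·7 − 2·7 − 3 = 4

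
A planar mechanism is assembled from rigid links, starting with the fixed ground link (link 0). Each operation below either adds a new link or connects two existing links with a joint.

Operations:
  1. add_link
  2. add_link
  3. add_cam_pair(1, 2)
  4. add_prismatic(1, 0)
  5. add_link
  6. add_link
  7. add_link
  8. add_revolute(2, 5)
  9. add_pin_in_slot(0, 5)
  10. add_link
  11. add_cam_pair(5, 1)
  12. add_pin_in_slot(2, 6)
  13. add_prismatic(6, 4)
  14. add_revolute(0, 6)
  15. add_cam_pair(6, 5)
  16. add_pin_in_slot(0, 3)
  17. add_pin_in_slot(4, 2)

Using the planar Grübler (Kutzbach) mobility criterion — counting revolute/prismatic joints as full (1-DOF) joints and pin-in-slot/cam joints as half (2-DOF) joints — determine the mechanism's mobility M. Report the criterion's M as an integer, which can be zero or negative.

[1;0;0] (link 0 is ground)
L+ [2;0;0]
L+ [3;0;0]
C(1,2)∈J2 [3;0;1]
P(1,0)∈J1 [3;1;1]
L+ [4;1;1]
L+ [5;1;1]
L+ [6;1;1]
R(2,5)∈J1 [6;2;1]
PS(0,5)∈J2 [6;2;2]
L+ [7;2;2]
C(5,1)∈J2 [7;2;3]
PS(2,6)∈J2 [7;2;4]
P(6,4)∈J1 [7;3;4]
R(0,6)∈J1 [7;4;4]
C(6,5)∈J2 [7;4;5]
PS(0,3)∈J2 [7;4;6]
PS(4,2)∈J2 [7;4;7]
mobility = 18 − 8 − 7 = 3

M = 3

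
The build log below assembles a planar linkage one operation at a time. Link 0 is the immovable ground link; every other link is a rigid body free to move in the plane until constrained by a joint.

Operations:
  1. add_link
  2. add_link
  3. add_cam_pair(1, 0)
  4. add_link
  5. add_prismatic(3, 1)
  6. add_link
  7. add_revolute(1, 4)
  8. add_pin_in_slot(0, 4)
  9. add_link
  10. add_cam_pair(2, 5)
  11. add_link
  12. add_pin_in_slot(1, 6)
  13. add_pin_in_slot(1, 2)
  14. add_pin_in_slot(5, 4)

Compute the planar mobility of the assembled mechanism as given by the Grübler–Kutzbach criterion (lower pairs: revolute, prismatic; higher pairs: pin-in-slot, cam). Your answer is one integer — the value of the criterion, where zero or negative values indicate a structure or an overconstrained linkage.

[1;0;0] (link 0 is ground)
L+ [2;0;0]
L+ [3;0;0]
C(1,0)∈J2 [3;0;1]
L+ [4;0;1]
P(3,1)∈J1 [4;1;1]
L+ [5;1;1]
R(1,4)∈J1 [5;2;1]
PS(0,4)∈J2 [5;2;2]
L+ [6;2;2]
C(2,5)∈J2 [6;2;3]
L+ [7;2;3]
PS(1,6)∈J2 [7;2;4]
PS(1,2)∈J2 [7;2;5]
PS(5,4)∈J2 [7;2;6]
mobility = 18 − 4 − 6 = 8

M = 8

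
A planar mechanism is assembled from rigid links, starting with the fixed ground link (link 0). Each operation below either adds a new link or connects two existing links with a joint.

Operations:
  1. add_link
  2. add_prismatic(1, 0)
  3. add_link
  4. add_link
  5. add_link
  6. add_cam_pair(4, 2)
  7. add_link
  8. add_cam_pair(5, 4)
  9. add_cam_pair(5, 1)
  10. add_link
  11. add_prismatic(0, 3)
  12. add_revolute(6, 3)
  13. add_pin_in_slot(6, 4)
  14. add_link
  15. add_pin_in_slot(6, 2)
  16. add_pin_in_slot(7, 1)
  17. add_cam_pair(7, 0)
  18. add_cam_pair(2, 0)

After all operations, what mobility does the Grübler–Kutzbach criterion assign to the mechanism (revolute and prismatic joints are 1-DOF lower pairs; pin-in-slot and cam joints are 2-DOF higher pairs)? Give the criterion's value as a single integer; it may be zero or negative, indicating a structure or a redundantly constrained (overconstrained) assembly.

M = 7

L=1 J1=0 J2=0
add link → L=2 J1=0 J2=0
P@1,0 dof=1 J1 → L=2 J1=1 J2=0
add link → L=3 J1=1 J2=0
add link → L=4 J1=1 J2=0
add link → L=5 J1=1 J2=0
C@4,2 dof=2 J2 → L=5 J1=1 J2=1
add link → L=6 J1=1 J2=1
C@5,4 dof=2 J2 → L=6 J1=1 J2=2
C@5,1 dof=2 J2 → L=6 J1=1 J2=3
add link → L=7 J1=1 J2=3
P@0,3 dof=1 J1 → L=7 J1=2 J2=3
R@6,3 dof=1 J1 → L=7 J1=3 J2=3
PS@6,4 dof=2 J2 → L=7 J1=3 J2=4
add link → L=8 J1=3 J2=4
PS@6,2 dof=2 J2 → L=8 J1=3 J2=5
PS@7,1 dof=2 J2 → L=8 J1=3 J2=6
C@7,0 dof=2 J2 → L=8 J1=3 J2=7
C@2,0 dof=2 J2 → L=8 J1=3 J2=8
M=3(L−1)−2J1−J2=3·7−2·3−8=7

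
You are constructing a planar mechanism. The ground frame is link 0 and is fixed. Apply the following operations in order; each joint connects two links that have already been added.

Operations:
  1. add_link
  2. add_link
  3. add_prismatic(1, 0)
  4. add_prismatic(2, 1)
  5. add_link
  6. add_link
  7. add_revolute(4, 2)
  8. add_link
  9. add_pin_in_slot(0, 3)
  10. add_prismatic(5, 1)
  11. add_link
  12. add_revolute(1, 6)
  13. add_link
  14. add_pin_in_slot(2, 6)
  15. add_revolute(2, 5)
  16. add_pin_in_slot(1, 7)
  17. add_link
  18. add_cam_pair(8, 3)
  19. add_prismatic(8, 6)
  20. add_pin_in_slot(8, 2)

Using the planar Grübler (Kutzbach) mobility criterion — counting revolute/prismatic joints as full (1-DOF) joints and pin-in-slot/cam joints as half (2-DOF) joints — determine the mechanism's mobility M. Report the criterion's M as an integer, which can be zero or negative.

link 0 = ground. State L|J1|J2 = 1|0|0
+link1  2|0|0
+link2  3|0|0
P(1,0) f=1→J1  3|1|0
P(2,1) f=1→J1  3|2|0
+link3  4|2|0
+link4  5|2|0
R(4,2) f=1→J1  5|3|0
+link5  6|3|0
PS(0,3) f=2→J2  6|3|1
P(5,1) f=1→J1  6|4|1
+link6  7|4|1
R(1,6) f=1→J1  7|5|1
+link7  8|5|1
PS(2,6) f=2→J2  8|5|2
R(2,5) f=1→J1  8|6|2
PS(1,7) f=2→J2  8|6|3
+link8  9|6|3
C(8,3) f=2→J2  9|6|4
P(8,6) f=1→J1  9|7|4
PS(8,2) f=2→J2  9|7|5
M = 3(9−1)−2·7−5 = 24−14−5 = 5

M = 5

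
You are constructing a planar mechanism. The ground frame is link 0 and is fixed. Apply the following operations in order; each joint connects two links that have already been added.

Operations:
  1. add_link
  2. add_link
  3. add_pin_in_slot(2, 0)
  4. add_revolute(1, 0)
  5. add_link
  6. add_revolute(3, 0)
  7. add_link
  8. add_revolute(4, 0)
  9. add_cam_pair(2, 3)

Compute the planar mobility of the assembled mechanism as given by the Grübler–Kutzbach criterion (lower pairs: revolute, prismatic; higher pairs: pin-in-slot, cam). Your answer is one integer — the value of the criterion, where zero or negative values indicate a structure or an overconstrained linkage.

M = 4

[1;0;0] (link 0 is ground)
L+ [2;0;0]
L+ [3;0;0]
PS(2,0)∈J2 [3;0;1]
R(1,0)∈J1 [3;1;1]
L+ [4;1;1]
R(3,0)∈J1 [4;2;1]
L+ [5;2;1]
R(4,0)∈J1 [5;3;1]
C(2,3)∈J2 [5;3;2]
mobility = 12 − 6 − 2 = 4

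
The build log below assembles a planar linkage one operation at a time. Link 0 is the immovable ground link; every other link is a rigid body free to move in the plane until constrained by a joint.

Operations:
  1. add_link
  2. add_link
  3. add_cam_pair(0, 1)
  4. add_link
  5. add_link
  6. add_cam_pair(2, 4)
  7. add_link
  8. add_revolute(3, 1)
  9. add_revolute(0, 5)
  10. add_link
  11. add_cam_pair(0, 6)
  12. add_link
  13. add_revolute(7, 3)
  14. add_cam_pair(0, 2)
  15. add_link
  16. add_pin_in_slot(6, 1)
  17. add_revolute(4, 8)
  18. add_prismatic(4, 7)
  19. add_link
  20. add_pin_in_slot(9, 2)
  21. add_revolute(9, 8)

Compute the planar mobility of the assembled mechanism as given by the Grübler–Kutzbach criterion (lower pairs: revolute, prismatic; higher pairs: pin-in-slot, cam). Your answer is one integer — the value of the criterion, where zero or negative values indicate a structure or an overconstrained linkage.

[1;0;0] (link 0 is ground)
L+ [2;0;0]
L+ [3;0;0]
C(0,1)∈J2 [3;0;1]
L+ [4;0;1]
L+ [5;0;1]
C(2,4)∈J2 [5;0;2]
L+ [6;0;2]
R(3,1)∈J1 [6;1;2]
R(0,5)∈J1 [6;2;2]
L+ [7;2;2]
C(0,6)∈J2 [7;2;3]
L+ [8;2;3]
R(7,3)∈J1 [8;3;3]
C(0,2)∈J2 [8;3;4]
L+ [9;3;4]
PS(6,1)∈J2 [9;3;5]
R(4,8)∈J1 [9;4;5]
P(4,7)∈J1 [9;5;5]
L+ [10;5;5]
PS(9,2)∈J2 [10;5;6]
R(9,8)∈J1 [10;6;6]
mobility = 27 − 12 − 6 = 9

M = 9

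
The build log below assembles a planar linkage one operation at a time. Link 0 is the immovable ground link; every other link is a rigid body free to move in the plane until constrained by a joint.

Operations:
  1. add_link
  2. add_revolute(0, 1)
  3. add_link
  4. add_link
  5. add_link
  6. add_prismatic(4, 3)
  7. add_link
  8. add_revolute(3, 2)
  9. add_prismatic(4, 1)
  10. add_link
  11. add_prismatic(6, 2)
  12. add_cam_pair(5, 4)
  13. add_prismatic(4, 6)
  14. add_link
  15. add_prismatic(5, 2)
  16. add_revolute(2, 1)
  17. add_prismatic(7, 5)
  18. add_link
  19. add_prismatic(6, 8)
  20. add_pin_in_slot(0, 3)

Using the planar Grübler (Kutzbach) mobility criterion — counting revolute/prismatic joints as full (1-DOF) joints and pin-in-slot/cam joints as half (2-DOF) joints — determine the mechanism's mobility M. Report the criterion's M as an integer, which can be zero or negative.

M = 2

L=1 J1=0 J2=0
add link → L=2 J1=0 J2=0
R@0,1 dof=1 J1 → L=2 J1=1 J2=0
add link → L=3 J1=1 J2=0
add link → L=4 J1=1 J2=0
add link → L=5 J1=1 J2=0
P@4,3 dof=1 J1 → L=5 J1=2 J2=0
add link → L=6 J1=2 J2=0
R@3,2 dof=1 J1 → L=6 J1=3 J2=0
P@4,1 dof=1 J1 → L=6 J1=4 J2=0
add link → L=7 J1=4 J2=0
P@6,2 dof=1 J1 → L=7 J1=5 J2=0
C@5,4 dof=2 J2 → L=7 J1=5 J2=1
P@4,6 dof=1 J1 → L=7 J1=6 J2=1
add link → L=8 J1=6 J2=1
P@5,2 dof=1 J1 → L=8 J1=7 J2=1
R@2,1 dof=1 J1 → L=8 J1=8 J2=1
P@7,5 dof=1 J1 → L=8 J1=9 J2=1
add link → L=9 J1=9 J2=1
P@6,8 dof=1 J1 → L=9 J1=10 J2=1
PS@0,3 dof=2 J2 → L=9 J1=10 J2=2
M=3(L−1)−2J1−J2=3·8−2·10−2=2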